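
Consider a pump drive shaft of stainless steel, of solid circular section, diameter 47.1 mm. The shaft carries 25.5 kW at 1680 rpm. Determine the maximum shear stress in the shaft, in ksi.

ω = 2π·1680/60 = 175.9 rad/s, so T = P/ω = 25.5×10³ / 175.9 = 144.9 N·m.
J = πd⁴/32 = π(0.0471)⁴/32 = 4.832×10^-7 m⁴.
τ_max = T·r/J = 144.9 × 0.0236 / 4.832×10^-7 = 7.065×10^6 Pa.

1.02 ksi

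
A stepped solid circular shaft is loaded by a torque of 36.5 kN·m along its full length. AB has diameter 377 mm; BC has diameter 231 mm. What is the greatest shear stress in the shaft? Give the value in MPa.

15.1 MPa

Under the same torque, τ_max = 16T/(πd³) is largest where d is smallest — segment BC (d = 231 mm).
τ_max = 16·36500/(π·(0.231)³) = 1.508×10^7 Pa.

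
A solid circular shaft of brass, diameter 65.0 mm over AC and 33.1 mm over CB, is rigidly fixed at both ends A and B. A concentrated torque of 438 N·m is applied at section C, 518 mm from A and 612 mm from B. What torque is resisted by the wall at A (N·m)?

Compatibility: T_A·a/J_AC = T_B·b/J_CB with T_A + T_B = T₀.
J_AC = 1.75×10^-6 m⁴, J_CB = 1.18×10^-7 m⁴, so T_A = T₀·(J_AC/a)/((J_AC/a)+(J_CB/b)) = 414.4 N·m, T_B = 23.59 N·m.

414 N·m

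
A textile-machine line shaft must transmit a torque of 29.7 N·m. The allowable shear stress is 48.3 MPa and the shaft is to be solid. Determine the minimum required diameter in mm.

For a solid shaft τ_max = 16T/(πd³), so d = (16T/(π τ_allow))^(1/3) = (16·29.70/(π·4.83×10^7))^(1/3) = 0.01463 m.

14.6 mm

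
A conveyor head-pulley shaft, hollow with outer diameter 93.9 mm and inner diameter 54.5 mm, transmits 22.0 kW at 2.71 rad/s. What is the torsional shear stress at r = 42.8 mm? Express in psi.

7450 psi

ω = 2.71 rad/s, so T = P/ω = 22.0×10³ / 2.710 = 8118 N·m.
J = π(d_o⁴ − d_i⁴)/32 = π(0.0939⁴ − 0.0545⁴)/32 = 6.766×10^-6 m⁴.
Shear stress varies linearly with radius: τ = T·r/J = 8118 × 0.0428 / 6.766×10^-6 = 5.135×10^7 Pa.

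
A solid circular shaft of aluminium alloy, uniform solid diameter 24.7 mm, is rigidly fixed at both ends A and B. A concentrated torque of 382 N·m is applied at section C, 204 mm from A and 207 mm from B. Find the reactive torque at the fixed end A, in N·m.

With uniform GJ and both ends fixed, compatibility θ_AC = θ_CB gives T_A·a = T_B·b, together with T_A + T_B = T₀.
T_A = T₀·b/(a+b) = 382.0·207/411.0 = 192.4 N·m; T_B = 189.6 N·m.

192 N·m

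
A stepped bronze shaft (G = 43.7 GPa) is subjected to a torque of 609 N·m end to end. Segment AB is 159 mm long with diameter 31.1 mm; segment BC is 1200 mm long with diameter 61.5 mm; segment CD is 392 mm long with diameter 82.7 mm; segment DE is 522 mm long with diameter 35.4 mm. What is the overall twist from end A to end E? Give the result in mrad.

84.4 mrad

J_AB = π(0.0311)⁴/32 = 9.18×10^-8 m⁴; J_BC = π(0.0615)⁴/32 = 1.40×10^-6 m⁴; J_CD = π(0.0827)⁴/32 = 4.59×10^-6 m⁴; J_DE = π(0.0354)⁴/32 = 1.54×10^-7 m⁴.
θ = (T/G)·Σ L_i/J_i = (609.0/43.7×10⁹)·(0.159/9.18×10^-8 + 1.20/1.40×10^-6 + 0.392/4.59×10^-6 + 0.522/1.54×10^-7) = 0.08441 rad.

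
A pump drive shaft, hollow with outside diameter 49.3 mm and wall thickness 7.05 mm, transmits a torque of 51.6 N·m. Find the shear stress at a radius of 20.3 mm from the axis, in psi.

J = π(d_o⁴ − d_i⁴)/32 = π(0.0493⁴ − 0.0352⁴)/32 = 4.292×10^-7 m⁴.
Shear stress varies linearly with radius: τ = T·r/J = 51.60 × 0.0203 / 4.292×10^-7 = 2.440×10^6 Pa.

354 psi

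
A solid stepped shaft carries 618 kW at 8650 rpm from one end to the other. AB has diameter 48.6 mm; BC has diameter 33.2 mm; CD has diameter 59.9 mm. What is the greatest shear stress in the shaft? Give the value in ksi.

ω = 2π·8650/60 = 905.8 rad/s, so T = P/ω = 618×10³ / 905.8 = 682.3 N·m.
Under the same torque, τ_max = 16T/(πd³) is largest where d is smallest — segment BC (d = 33.2 mm).
τ_max = 16·682.3/(π·(0.0332)³) = 9.495×10^7 Pa.

13.8 ksi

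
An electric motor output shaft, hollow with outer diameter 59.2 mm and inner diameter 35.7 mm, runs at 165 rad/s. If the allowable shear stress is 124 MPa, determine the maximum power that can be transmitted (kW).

723 kW

J = π(d_o⁴ − d_i⁴)/32 = π(0.0592⁴ − 0.0357⁴)/32 = 1.046×10^-6 m⁴.
T_max = τ_allow·J/r = 1.24×10^8 × 1.046×10^-6 / 0.0296 = 4383 N·m.
ω = 165 rad/s, so P_max = T_max·ω = 7.233×10^5 W.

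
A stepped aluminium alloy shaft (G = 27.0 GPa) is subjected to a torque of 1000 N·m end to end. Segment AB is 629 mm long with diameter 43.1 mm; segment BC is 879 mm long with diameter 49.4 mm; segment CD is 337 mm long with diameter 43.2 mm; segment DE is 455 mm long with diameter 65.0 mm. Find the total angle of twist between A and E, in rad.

J_AB = π(0.0431)⁴/32 = 3.39×10^-7 m⁴; J_BC = π(0.0494)⁴/32 = 5.85×10^-7 m⁴; J_CD = π(0.0432)⁴/32 = 3.42×10^-7 m⁴; J_DE = π(0.0650)⁴/32 = 1.75×10^-6 m⁴.
θ = (T/G)·Σ L_i/J_i = (1000/27.0×10⁹)·(0.629/3.39×10^-7 + 0.879/5.85×10^-7 + 0.337/3.42×10^-7 + 0.455/1.75×10^-6) = 0.1706 rad.

0.171 rad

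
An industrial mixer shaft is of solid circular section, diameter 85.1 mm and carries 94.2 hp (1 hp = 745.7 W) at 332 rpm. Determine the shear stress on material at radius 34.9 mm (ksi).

ω = 2π·332/60 = 34.77 rad/s, so T = P/ω = 94.2×745.7 / 34.77 = 2020 N·m.
J = πd⁴/32 = π(0.0851)⁴/32 = 5.149×10^-6 m⁴.
Shear stress varies linearly with radius: τ = T·r/J = 2020 × 0.0349 / 5.149×10^-6 = 1.369×10^7 Pa.

1.99 ksi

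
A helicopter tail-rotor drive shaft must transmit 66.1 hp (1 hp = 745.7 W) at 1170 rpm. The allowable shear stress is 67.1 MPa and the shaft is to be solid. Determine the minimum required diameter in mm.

31.3 mm

ω = 2π·1170/60 = 122.5 rad/s, so T = P/ω = 66.1×745.7 / 122.5 = 402.3 N·m.
For a solid shaft τ_max = 16T/(πd³), so d = (16T/(π τ_allow))^(1/3) = (16·402.3/(π·6.71×10^7))^(1/3) = 0.03126 m.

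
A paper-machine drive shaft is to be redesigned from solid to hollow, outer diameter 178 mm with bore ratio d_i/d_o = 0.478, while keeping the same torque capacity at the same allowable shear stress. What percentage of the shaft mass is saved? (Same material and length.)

20.0 %

Equal τ_max and T ⇒ the solid shaft needs d_s³ = d_o³(1−k⁴), so d_s = 178·(1−0.478⁴)^(1/3) = 174.8 mm.
Area ratio A_h/A_s = d_o²(1−k²)/d_s² = (1−k²)/(1−k⁴)^(2/3) = 0.7996.
Mass saving = 1 − 0.7996 = 20.0 %.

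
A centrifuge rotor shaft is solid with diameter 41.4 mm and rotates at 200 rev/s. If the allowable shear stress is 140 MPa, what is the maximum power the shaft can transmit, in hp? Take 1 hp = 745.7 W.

3290 hp

J = πd⁴/32 = π(0.0414)⁴/32 = 2.884×10^-7 m⁴.
T_max = τ_allow·J/r = 1.40×10^8 × 2.884×10^-7 / 0.0207 = 1951 N·m.
ω = 2π·200 = 1257 rad/s, so P_max = T_max·ω = 2.451×10^6 W.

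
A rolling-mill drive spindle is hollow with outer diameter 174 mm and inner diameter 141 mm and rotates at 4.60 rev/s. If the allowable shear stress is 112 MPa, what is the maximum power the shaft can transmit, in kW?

J = π(d_o⁴ − d_i⁴)/32 = π(0.174⁴ − 0.141⁴)/32 = 5.119×10^-5 m⁴.
T_max = τ_allow·J/r = 1.12×10^8 × 5.119×10^-5 / 0.0870 = 65900 N·m.
ω = 2π·4.60 = 28.90 rad/s, so P_max = T_max·ω = 1.905×10^6 W.

1900 kW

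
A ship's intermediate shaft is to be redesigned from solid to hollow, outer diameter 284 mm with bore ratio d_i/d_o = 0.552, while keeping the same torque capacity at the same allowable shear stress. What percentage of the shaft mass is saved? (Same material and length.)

25.8 %

Equal τ_max and T ⇒ the solid shaft needs d_s³ = d_o³(1−k⁴), so d_s = 284·(1−0.552⁴)^(1/3) = 274.9 mm.
Area ratio A_h/A_s = d_o²(1−k²)/d_s² = (1−k²)/(1−k⁴)^(2/3) = 0.7420.
Mass saving = 1 − 0.7420 = 25.8 %.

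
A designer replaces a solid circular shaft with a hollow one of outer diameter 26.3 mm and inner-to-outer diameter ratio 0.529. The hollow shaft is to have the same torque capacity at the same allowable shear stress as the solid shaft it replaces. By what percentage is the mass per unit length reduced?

Equal τ_max and T ⇒ the solid shaft needs d_s³ = d_o³(1−k⁴), so d_s = 26.3·(1−0.529⁴)^(1/3) = 25.59 mm.
Area ratio A_h/A_s = d_o²(1−k²)/d_s² = (1−k²)/(1−k⁴)^(2/3) = 0.7604.
Mass saving = 1 − 0.7604 = 24.0 %.

24.0 %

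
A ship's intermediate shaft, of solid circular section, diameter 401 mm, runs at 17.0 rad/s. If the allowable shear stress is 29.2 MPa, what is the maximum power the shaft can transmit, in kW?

J = πd⁴/32 = π(0.401)⁴/32 = 2.539×10^-3 m⁴.
T_max = τ_allow·J/r = 2.92×10^7 × 2.539×10^-3 / 0.201 = 369700 N·m.
ω = 17.0 rad/s, so P_max = T_max·ω = 6.285×10^6 W.

6280 kW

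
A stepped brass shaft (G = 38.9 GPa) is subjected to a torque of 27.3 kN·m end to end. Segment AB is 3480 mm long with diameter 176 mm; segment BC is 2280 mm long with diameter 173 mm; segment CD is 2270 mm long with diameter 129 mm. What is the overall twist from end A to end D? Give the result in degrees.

5.89°

J_AB = π(0.176)⁴/32 = 9.42×10^-5 m⁴; J_BC = π(0.173)⁴/32 = 8.79×10^-5 m⁴; J_CD = π(0.129)⁴/32 = 2.72×10^-5 m⁴.
θ = (T/G)·Σ L_i/J_i = (27300/38.9×10⁹)·(3.48/9.42×10^-5 + 2.28/8.79×10^-5 + 2.27/2.72×10^-5) = 0.1027 rad.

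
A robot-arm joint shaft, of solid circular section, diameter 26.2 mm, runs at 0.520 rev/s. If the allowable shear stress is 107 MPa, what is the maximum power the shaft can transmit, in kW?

J = πd⁴/32 = π(0.0262)⁴/32 = 4.626×10^-8 m⁴.
T_max = τ_allow·J/r = 1.07×10^8 × 4.626×10^-8 / 0.0131 = 377.8 N·m.
ω = 2π·0.520 = 3.267 rad/s, so P_max = T_max·ω = 1235 W.

1.23 kW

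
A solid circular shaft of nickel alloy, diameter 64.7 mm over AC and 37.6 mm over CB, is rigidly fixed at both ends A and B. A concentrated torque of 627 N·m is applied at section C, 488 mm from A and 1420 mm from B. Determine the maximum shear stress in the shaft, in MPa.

11.3 MPa

Compatibility: T_A·a/J_AC = T_B·b/J_CB with T_A + T_B = T₀.
J_AC = 1.72×10^-6 m⁴, J_CB = 1.96×10^-7 m⁴, so T_A = T₀·(J_AC/a)/((J_AC/a)+(J_CB/b)) = 603.3 N·m, T_B = 23.65 N·m.
τ in each portion: τ_AC = 1.13×10^7 Pa, τ_CB = 2.27×10^6 Pa; maximum is in AC.
τ_max = T_AC·r/J = 603.3·0.0324/1.72×10^-6 = 1.135×10^7 Pa.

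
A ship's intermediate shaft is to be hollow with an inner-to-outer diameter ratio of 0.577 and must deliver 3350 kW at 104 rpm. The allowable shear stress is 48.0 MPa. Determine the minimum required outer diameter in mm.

ω = 2π·104/60 = 10.89 rad/s, so T = P/ω = 3350×10³ / 10.89 = 307600 N·m.
For a hollow shaft with d_i/d_o = 0.577: τ_max = 16T/(π d_o³ (1−k⁴)), so d_o = [16T/(π τ_allow (1−k⁴))]^(1/3) = [16·307600/(π·4.80×10^7·0.8892)]^(1/3) = 0.3323 m.

332 mm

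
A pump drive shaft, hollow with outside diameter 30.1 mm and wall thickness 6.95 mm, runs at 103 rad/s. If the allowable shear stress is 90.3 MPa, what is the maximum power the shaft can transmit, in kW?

J = π(d_o⁴ − d_i⁴)/32 = π(0.0301⁴ − 0.0162⁴)/32 = 7.383×10^-8 m⁴.
T_max = τ_allow·J/r = 9.03×10^7 × 7.383×10^-8 / 0.0151 = 443.0 N·m.
ω = 103 rad/s, so P_max = T_max·ω = 4.562×10^4 W.

45.6 kW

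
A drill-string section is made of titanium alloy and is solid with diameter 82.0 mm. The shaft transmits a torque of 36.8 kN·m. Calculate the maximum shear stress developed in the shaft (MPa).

J = πd⁴/32 = π(0.0820)⁴/32 = 4.439×10^-6 m⁴.
τ_max = T·r/J = 36800 × 0.0410 / 4.439×10^-6 = 3.399×10^8 Pa.

340 MPa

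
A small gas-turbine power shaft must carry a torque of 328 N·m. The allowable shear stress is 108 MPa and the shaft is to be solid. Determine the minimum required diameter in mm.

24.9 mm

For a solid shaft τ_max = 16T/(πd³), so d = (16T/(π τ_allow))^(1/3) = (16·328.0/(π·1.08×10^8))^(1/3) = 0.02492 m.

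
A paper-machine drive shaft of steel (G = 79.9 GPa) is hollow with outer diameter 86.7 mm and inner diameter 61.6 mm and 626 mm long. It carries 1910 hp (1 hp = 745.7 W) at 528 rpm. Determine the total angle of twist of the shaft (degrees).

ω = 2π·528/60 = 55.29 rad/s, so T = P/ω = 1910×745.7 / 55.29 = 25760 N·m.
J = π(d_o⁴ − d_i⁴)/32 = π(0.0867⁴ − 0.0616⁴)/32 = 4.134×10^-6 m⁴.
θ = T·L/(G·J) = 25760 × 0.626 / (79.9×10⁹ × 4.134×10^-6) = 0.04882 rad.

2.80°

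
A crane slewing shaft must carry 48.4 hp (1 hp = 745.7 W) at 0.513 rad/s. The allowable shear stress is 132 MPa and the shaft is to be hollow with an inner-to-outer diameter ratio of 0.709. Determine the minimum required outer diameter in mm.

154 mm

ω = 0.513 rad/s, so T = P/ω = 48.4×745.7 / 0.5130 = 70350 N·m.
For a hollow shaft with d_i/d_o = 0.709: τ_max = 16T/(π d_o³ (1−k⁴)), so d_o = [16T/(π τ_allow (1−k⁴))]^(1/3) = [16·70350/(π·1.32×10^8·0.7473)]^(1/3) = 0.1537 m.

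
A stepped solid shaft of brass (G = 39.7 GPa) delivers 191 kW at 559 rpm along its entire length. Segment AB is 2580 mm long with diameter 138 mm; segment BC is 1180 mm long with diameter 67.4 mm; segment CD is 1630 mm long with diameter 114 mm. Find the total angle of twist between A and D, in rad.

0.0619 rad

ω = 2π·559/60 = 58.54 rad/s, so T = P/ω = 191×10³ / 58.54 = 3263 N·m.
J_AB = π(0.138)⁴/32 = 3.56×10^-5 m⁴; J_BC = π(0.0674)⁴/32 = 2.03×10^-6 m⁴; J_CD = π(0.114)⁴/32 = 1.66×10^-5 m⁴.
θ = (T/G)·Σ L_i/J_i = (3263/39.7×10⁹)·(2.58/3.56×10^-5 + 1.18/2.03×10^-6 + 1.63/1.66×10^-5) = 0.06190 rad.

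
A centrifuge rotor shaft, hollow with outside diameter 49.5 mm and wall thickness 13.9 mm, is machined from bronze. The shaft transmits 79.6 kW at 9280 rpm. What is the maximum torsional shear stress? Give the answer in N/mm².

ω = 2π·9280/60 = 971.8 rad/s, so T = P/ω = 79.6×10³ / 971.8 = 81.91 N·m.
J = π(d_o⁴ − d_i⁴)/32 = π(0.0495⁴ − 0.0217⁴)/32 = 5.676×10^-7 m⁴.
τ_max = T·r/J = 81.91 × 0.0248 / 5.676×10^-7 = 3.571×10^6 Pa.

3.57 N/mm²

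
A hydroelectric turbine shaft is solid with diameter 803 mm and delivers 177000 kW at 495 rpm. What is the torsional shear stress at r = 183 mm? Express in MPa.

ω = 2π·495/60 = 51.84 rad/s, so T = P/ω = 177000×10³ / 51.84 = 3.415e6 N·m.
J = πd⁴/32 = π(0.803)⁴/32 = 0.04082 m⁴.
Shear stress varies linearly with radius: τ = T·r/J = 3.415e6 × 0.183 / 0.04082 = 1.531×10^7 Pa.

15.3 MPa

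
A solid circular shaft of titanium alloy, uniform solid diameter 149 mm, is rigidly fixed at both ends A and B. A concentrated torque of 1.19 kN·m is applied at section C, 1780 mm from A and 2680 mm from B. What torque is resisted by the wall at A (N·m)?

With uniform GJ and both ends fixed, compatibility θ_AC = θ_CB gives T_A·a = T_B·b, together with T_A + T_B = T₀.
T_A = T₀·b/(a+b) = 1190·2680/4460 = 715.1 N·m; T_B = 474.9 N·m.

715 N·m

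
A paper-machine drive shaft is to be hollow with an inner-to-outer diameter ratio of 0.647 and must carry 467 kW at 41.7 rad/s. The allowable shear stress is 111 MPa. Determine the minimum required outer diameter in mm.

ω = 41.7 rad/s, so T = P/ω = 467×10³ / 41.70 = 11200 N·m.
For a hollow shaft with d_i/d_o = 0.647: τ_max = 16T/(π d_o³ (1−k⁴)), so d_o = [16T/(π τ_allow (1−k⁴))]^(1/3) = [16·11200/(π·1.11×10^8·0.8248)]^(1/3) = 0.08541 m.

85.4 mm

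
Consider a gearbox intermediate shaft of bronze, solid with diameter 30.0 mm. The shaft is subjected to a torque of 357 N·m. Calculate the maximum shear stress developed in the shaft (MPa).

67.3 MPa

J = πd⁴/32 = π(0.0300)⁴/32 = 7.952×10^-8 m⁴.
τ_max = T·r/J = 357.0 × 0.0150 / 7.952×10^-8 = 6.734×10^7 Pa.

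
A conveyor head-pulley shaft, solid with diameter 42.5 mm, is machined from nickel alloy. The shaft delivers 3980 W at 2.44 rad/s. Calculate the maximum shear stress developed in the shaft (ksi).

15.7 ksi

ω = 2.44 rad/s, so T = P/ω = 3980 / 2.440 = 1631 N·m.
J = πd⁴/32 = π(0.0425)⁴/32 = 3.203×10^-7 m⁴.
τ_max = T·r/J = 1631 × 0.0213 / 3.203×10^-7 = 1.082×10^8 Pa.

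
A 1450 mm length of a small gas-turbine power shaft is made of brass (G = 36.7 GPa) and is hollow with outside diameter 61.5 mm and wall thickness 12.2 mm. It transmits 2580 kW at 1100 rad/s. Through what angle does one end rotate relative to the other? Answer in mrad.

76.1 mrad

ω = 1100 rad/s, so T = P/ω = 2580×10³ / 1100 = 2345 N·m.
J = π(d_o⁴ − d_i⁴)/32 = π(0.0615⁴ − 0.0371⁴)/32 = 1.218×10^-6 m⁴.
θ = T·L/(G·J) = 2345 × 1.45 / (36.7×10⁹ × 1.218×10^-6) = 0.07605 rad.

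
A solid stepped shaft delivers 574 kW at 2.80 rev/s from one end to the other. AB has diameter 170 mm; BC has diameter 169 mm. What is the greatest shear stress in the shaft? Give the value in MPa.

ω = 2π·2.80 = 17.59 rad/s, so T = P/ω = 574×10³ / 17.59 = 32630 N·m.
Under the same torque, τ_max = 16T/(πd³) is largest where d is smallest — segment BC (d = 169 mm).
τ_max = 16·32630/(π·(0.169)³) = 3.443×10^7 Pa.

34.4 MPa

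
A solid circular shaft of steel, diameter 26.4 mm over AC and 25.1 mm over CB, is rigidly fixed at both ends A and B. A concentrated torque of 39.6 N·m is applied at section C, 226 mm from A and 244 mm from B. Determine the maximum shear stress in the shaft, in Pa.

6.24e6 Pa

Compatibility: T_A·a/J_AC = T_B·b/J_CB with T_A + T_B = T₀.
J_AC = 4.77×10^-8 m⁴, J_CB = 3.90×10^-8 m⁴, so T_A = T₀·(J_AC/a)/((J_AC/a)+(J_CB/b)) = 22.54 N·m, T_B = 17.06 N·m.
τ in each portion: τ_AC = 6.24×10^6 Pa, τ_CB = 5.49×10^6 Pa; maximum is in AC.
τ_max = T_AC·r/J = 22.54·0.0132/4.77×10^-8 = 6.239×10^6 Pa.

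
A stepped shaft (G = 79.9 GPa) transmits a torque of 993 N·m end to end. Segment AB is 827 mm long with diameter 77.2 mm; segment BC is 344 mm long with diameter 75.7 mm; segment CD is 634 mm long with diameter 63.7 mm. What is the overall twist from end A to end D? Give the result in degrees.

J_AB = π(0.0772)⁴/32 = 3.49×10^-6 m⁴; J_BC = π(0.0757)⁴/32 = 3.22×10^-6 m⁴; J_CD = π(0.0637)⁴/32 = 1.62×10^-6 m⁴.
θ = (T/G)·Σ L_i/J_i = (993.0/79.9×10⁹)·(0.827/3.49×10^-6 + 0.344/3.22×10^-6 + 0.634/1.62×10^-6) = 9.148×10^-3 rad.

0.524°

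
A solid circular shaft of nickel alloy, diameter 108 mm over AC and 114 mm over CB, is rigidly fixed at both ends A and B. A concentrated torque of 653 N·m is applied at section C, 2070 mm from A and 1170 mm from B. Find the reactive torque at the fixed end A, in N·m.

204 N·m

Compatibility: T_A·a/J_AC = T_B·b/J_CB with T_A + T_B = T₀.
J_AC = 1.34×10^-5 m⁴, J_CB = 1.66×10^-5 m⁴, so T_A = T₀·(J_AC/a)/((J_AC/a)+(J_CB/b)) = 204.3 N·m, T_B = 448.7 N·m.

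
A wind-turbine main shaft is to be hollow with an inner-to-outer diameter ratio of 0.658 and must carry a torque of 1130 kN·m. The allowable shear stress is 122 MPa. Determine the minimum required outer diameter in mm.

387 mm

For a hollow shaft with d_i/d_o = 0.658: τ_max = 16T/(π d_o³ (1−k⁴)), so d_o = [16T/(π τ_allow (1−k⁴))]^(1/3) = [16·1.130e6/(π·1.22×10^8·0.8125)]^(1/3) = 0.3872 m.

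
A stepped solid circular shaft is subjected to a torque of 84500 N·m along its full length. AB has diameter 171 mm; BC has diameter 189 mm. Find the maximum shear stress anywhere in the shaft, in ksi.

Under the same torque, τ_max = 16T/(πd³) is largest where d is smallest — segment AB (d = 171 mm).
τ_max = 16·84500/(π·(0.171)³) = 8.607×10^7 Pa.

12.5 ksi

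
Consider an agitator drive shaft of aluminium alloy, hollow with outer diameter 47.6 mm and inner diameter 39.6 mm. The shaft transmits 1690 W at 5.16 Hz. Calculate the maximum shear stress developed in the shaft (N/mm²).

ω = 2π·5.16 = 32.42 rad/s, so T = P/ω = 1690 / 32.42 = 52.13 N·m.
J = π(d_o⁴ − d_i⁴)/32 = π(0.0476⁴ − 0.0396⁴)/32 = 2.626×10^-7 m⁴.
τ_max = T·r/J = 52.13 × 0.0238 / 2.626×10^-7 = 4.725×10^6 Pa.

4.72 N/mm²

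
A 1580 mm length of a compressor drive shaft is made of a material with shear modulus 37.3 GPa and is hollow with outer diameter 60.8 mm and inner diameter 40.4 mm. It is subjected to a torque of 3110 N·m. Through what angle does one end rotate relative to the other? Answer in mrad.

J = π(d_o⁴ − d_i⁴)/32 = π(0.0608⁴ − 0.0404⁴)/32 = 1.080×10^-6 m⁴.
θ = T·L/(G·J) = 3110 × 1.58 / (37.3×10⁹ × 1.080×10^-6) = 0.1220 rad.

122 mrad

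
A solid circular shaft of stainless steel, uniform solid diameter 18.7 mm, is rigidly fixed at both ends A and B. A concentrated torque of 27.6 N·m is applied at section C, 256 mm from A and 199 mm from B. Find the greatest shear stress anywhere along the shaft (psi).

1750 psi

With uniform GJ and both ends fixed, compatibility θ_AC = θ_CB gives T_A·a = T_B·b, together with T_A + T_B = T₀.
T_A = T₀·b/(a+b) = 27.60·199/455.0 = 12.07 N·m; T_B = 15.53 N·m.
τ in each portion: τ_AC = 9.40×10^6 Pa, τ_CB = 1.21×10^7 Pa; maximum is in CB.
τ_max = T_CB·r/J = 15.53·0.00935/1.20×10^-8 = 1.209×10^7 Pa.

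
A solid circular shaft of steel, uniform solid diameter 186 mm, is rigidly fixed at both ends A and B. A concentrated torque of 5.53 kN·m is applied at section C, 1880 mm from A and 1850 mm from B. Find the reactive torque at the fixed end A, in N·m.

2740 N·m

With uniform GJ and both ends fixed, compatibility θ_AC = θ_CB gives T_A·a = T_B·b, together with T_A + T_B = T₀.
T_A = T₀·b/(a+b) = 5530·1850/3730 = 2743 N·m; T_B = 2787 N·m.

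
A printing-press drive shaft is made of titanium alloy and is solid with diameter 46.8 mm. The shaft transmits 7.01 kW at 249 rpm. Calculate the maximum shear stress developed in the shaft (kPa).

ω = 2π·249/60 = 26.08 rad/s, so T = P/ω = 7.01×10³ / 26.08 = 268.8 N·m.
J = πd⁴/32 = π(0.0468)⁴/32 = 4.710×10^-7 m⁴.
τ_max = T·r/J = 268.8 × 0.0234 / 4.710×10^-7 = 1.336×10^7 Pa.

13400 kPa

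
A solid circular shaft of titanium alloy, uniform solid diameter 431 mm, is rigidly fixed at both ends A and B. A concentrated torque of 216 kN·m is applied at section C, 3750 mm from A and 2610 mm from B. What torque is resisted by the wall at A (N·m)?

With uniform GJ and both ends fixed, compatibility θ_AC = θ_CB gives T_A·a = T_B·b, together with T_A + T_B = T₀.
T_A = T₀·b/(a+b) = 216000·2610/6360 = 88640 N·m; T_B = 127400 N·m.

88600 N·m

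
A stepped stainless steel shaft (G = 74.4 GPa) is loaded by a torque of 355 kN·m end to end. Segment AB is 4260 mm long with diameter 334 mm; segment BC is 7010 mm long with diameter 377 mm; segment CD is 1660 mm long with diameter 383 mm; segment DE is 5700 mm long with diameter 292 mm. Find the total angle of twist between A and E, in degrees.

4.32°

J_AB = π(0.334)⁴/32 = 1.22×10^-3 m⁴; J_BC = π(0.377)⁴/32 = 1.98×10^-3 m⁴; J_CD = π(0.383)⁴/32 = 2.11×10^-3 m⁴; J_DE = π(0.292)⁴/32 = 7.14×10^-4 m⁴.
θ = (T/G)·Σ L_i/J_i = (355000/74.4×10⁹)·(4.26/1.22×10^-3 + 7.01/1.98×10^-3 + 1.66/2.11×10^-3 + 5.70/7.14×10^-4) = 0.07536 rad.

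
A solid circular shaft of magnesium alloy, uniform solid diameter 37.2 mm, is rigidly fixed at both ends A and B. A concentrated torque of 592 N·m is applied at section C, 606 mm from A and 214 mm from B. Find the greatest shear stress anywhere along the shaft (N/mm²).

43.3 N/mm²

With uniform GJ and both ends fixed, compatibility θ_AC = θ_CB gives T_A·a = T_B·b, together with T_A + T_B = T₀.
T_A = T₀·b/(a+b) = 592.0·214/820.0 = 154.5 N·m; T_B = 437.5 N·m.
τ in each portion: τ_AC = 1.53×10^7 Pa, τ_CB = 4.33×10^7 Pa; maximum is in CB.
τ_max = T_CB·r/J = 437.5·0.0186/1.88×10^-7 = 4.328×10^7 Pa.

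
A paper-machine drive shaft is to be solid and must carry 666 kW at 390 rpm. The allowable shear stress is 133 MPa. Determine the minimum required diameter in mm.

85.5 mm

ω = 2π·390/60 = 40.84 rad/s, so T = P/ω = 666×10³ / 40.84 = 16310 N·m.
For a solid shaft τ_max = 16T/(πd³), so d = (16T/(π τ_allow))^(1/3) = (16·16310/(π·1.33×10^8))^(1/3) = 0.08547 m.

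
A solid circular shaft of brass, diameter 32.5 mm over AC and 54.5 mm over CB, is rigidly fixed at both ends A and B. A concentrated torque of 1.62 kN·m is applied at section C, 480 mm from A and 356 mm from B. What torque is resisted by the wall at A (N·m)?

Compatibility: T_A·a/J_AC = T_B·b/J_CB with T_A + T_B = T₀.
J_AC = 1.10×10^-7 m⁴, J_CB = 8.66×10^-7 m⁴, so T_A = T₀·(J_AC/a)/((J_AC/a)+(J_CB/b)) = 138.9 N·m, T_B = 1481 N·m.

139 N·m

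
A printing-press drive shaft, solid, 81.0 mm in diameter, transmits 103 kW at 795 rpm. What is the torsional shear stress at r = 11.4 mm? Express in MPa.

3.34 MPa

ω = 2π·795/60 = 83.25 rad/s, so T = P/ω = 103×10³ / 83.25 = 1237 N·m.
J = πd⁴/32 = π(0.0810)⁴/32 = 4.226×10^-6 m⁴.
Shear stress varies linearly with radius: τ = T·r/J = 1237 × 0.0114 / 4.226×10^-6 = 3.337×10^6 Pa.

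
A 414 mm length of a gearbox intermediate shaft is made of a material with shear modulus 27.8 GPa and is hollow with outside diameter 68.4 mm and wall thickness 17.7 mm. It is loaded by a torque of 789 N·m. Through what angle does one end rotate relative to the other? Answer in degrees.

J = π(d_o⁴ − d_i⁴)/32 = π(0.0684⁴ − 0.0330⁴)/32 = 2.033×10^-6 m⁴.
θ = T·L/(G·J) = 789.0 × 0.414 / (27.8×10⁹ × 2.033×10^-6) = 5.781×10^-3 rad.

0.331°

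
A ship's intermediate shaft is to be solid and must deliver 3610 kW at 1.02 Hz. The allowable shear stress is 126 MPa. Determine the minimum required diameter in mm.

283 mm

ω = 2π·1.02 = 6.409 rad/s, so T = P/ω = 3610×10³ / 6.409 = 563300 N·m.
For a solid shaft τ_max = 16T/(πd³), so d = (16T/(π τ_allow))^(1/3) = (16·563300/(π·1.26×10^8))^(1/3) = 0.2834 m.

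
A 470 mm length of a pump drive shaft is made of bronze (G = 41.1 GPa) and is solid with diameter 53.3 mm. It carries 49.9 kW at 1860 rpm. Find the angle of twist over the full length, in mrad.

3.70 mrad

ω = 2π·1860/60 = 194.8 rad/s, so T = P/ω = 49.9×10³ / 194.8 = 256.2 N·m.
J = πd⁴/32 = π(0.0533)⁴/32 = 7.923×10^-7 m⁴.
θ = T·L/(G·J) = 256.2 × 0.470 / (41.1×10⁹ × 7.923×10^-7) = 3.697×10^-3 rad.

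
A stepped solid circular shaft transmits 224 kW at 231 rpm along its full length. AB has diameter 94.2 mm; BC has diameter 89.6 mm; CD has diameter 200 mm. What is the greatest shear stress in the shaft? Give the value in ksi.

9.51 ksi

ω = 2π·231/60 = 24.19 rad/s, so T = P/ω = 224×10³ / 24.19 = 9260 N·m.
Under the same torque, τ_max = 16T/(πd³) is largest where d is smallest — segment BC (d = 89.6 mm).
τ_max = 16·9260/(π·(0.0896)³) = 6.556×10^7 Pa.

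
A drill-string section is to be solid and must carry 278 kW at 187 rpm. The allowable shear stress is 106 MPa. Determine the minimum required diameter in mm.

88.0 mm

ω = 2π·187/60 = 19.58 rad/s, so T = P/ω = 278×10³ / 19.58 = 14200 N·m.
For a solid shaft τ_max = 16T/(πd³), so d = (16T/(π τ_allow))^(1/3) = (16·14200/(π·1.06×10^8))^(1/3) = 0.08803 m.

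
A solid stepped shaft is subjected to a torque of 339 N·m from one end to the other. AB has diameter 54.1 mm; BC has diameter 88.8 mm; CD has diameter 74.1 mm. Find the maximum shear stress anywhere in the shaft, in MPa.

Under the same torque, τ_max = 16T/(πd³) is largest where d is smallest — segment AB (d = 54.1 mm).
τ_max = 16·339.0/(π·(0.0541)³) = 1.090×10^7 Pa.

10.9 MPa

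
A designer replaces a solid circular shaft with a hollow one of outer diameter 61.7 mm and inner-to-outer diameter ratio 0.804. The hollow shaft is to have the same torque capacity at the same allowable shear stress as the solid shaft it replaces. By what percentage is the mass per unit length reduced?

49.3 %

Equal τ_max and T ⇒ the solid shaft needs d_s³ = d_o³(1−k⁴), so d_s = 61.7·(1−0.804⁴)^(1/3) = 51.52 mm.
Area ratio A_h/A_s = d_o²(1−k²)/d_s² = (1−k²)/(1−k⁴)^(2/3) = 0.5072.
Mass saving = 1 − 0.5072 = 49.3 %.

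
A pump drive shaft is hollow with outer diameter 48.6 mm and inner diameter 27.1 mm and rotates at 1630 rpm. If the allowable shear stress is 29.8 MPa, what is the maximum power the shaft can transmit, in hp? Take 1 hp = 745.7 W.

J = π(d_o⁴ − d_i⁴)/32 = π(0.0486⁴ − 0.0271⁴)/32 = 4.948×10^-7 m⁴.
T_max = τ_allow·J/r = 2.98×10^7 × 4.948×10^-7 / 0.0243 = 606.7 N·m.
ω = 2π·1630/60 = 170.7 rad/s, so P_max = T_max·ω = 1.036×10^5 W.

139 hp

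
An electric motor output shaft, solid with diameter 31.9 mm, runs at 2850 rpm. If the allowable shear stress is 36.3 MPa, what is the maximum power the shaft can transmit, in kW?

69.1 kW

J = πd⁴/32 = π(0.0319)⁴/32 = 1.017×10^-7 m⁴.
T_max = τ_allow·J/r = 3.63×10^7 × 1.017×10^-7 / 0.0159 = 231.4 N·m.
ω = 2π·2850/60 = 298.5 rad/s, so P_max = T_max·ω = 6.905×10^4 W.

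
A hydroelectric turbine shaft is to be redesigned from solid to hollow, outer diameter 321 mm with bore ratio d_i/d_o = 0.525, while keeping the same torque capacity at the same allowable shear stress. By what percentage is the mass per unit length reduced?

Equal τ_max and T ⇒ the solid shaft needs d_s³ = d_o³(1−k⁴), so d_s = 321·(1−0.525⁴)^(1/3) = 312.7 mm.
Area ratio A_h/A_s = d_o²(1−k²)/d_s² = (1−k²)/(1−k⁴)^(2/3) = 0.7636.
Mass saving = 1 − 0.7636 = 23.6 %.

23.6 %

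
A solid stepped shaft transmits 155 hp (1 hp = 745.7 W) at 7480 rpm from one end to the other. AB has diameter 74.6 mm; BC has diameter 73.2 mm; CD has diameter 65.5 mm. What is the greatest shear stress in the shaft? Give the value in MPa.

2.67 MPa

ω = 2π·7480/60 = 783.3 rad/s, so T = P/ω = 155×745.7 / 783.3 = 147.6 N·m.
Under the same torque, τ_max = 16T/(πd³) is largest where d is smallest — segment CD (d = 65.5 mm).
τ_max = 16·147.6/(π·(0.0655)³) = 2.674×10^6 Pa.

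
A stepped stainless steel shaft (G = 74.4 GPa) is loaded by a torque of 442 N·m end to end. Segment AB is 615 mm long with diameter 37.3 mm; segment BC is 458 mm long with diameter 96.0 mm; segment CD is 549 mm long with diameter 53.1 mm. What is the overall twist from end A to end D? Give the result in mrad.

23.7 mrad

J_AB = π(0.0373)⁴/32 = 1.90×10^-7 m⁴; J_BC = π(0.0960)⁴/32 = 8.34×10^-6 m⁴; J_CD = π(0.0531)⁴/32 = 7.81×10^-7 m⁴.
θ = (T/G)·Σ L_i/J_i = (442.0/74.4×10⁹)·(0.615/1.90×10^-7 + 0.458/8.34×10^-6 + 0.549/7.81×10^-7) = 0.02373 rad.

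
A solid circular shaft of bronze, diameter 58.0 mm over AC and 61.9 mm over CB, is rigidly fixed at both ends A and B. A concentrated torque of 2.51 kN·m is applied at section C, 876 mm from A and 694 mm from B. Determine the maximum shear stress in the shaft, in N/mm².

Compatibility: T_A·a/J_AC = T_B·b/J_CB with T_A + T_B = T₀.
J_AC = 1.11×10^-6 m⁴, J_CB = 1.44×10^-6 m⁴, so T_A = T₀·(J_AC/a)/((J_AC/a)+(J_CB/b)) = 951.6 N·m, T_B = 1558 N·m.
τ in each portion: τ_AC = 2.48×10^7 Pa, τ_CB = 3.35×10^7 Pa; maximum is in CB.
τ_max = T_CB·r/J = 1558·0.0309/1.44×10^-6 = 3.346×10^7 Pa.

33.5 N/mm²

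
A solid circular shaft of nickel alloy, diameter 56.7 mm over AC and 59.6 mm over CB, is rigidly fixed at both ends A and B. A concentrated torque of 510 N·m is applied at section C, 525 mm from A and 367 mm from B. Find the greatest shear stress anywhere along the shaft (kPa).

7800 kPa

Compatibility: T_A·a/J_AC = T_B·b/J_CB with T_A + T_B = T₀.
J_AC = 1.01×10^-6 m⁴, J_CB = 1.24×10^-6 m⁴, so T_A = T₀·(J_AC/a)/((J_AC/a)+(J_CB/b)) = 185.7 N·m, T_B = 324.3 N·m.
τ in each portion: τ_AC = 5.19×10^6 Pa, τ_CB = 7.80×10^6 Pa; maximum is in CB.
τ_max = T_CB·r/J = 324.3·0.0298/1.24×10^-6 = 7.802×10^6 Pa.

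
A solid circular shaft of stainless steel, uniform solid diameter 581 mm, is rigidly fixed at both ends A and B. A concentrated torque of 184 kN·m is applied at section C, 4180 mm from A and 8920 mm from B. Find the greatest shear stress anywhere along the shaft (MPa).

3.25 MPa

With uniform GJ and both ends fixed, compatibility θ_AC = θ_CB gives T_A·a = T_B·b, together with T_A + T_B = T₀.
T_A = T₀·b/(a+b) = 184000·8920/13100 = 125300 N·m; T_B = 58710 N·m.
τ in each portion: τ_AC = 3.25×10^6 Pa, τ_CB = 1.52×10^6 Pa; maximum is in AC.
τ_max = T_AC·r/J = 125300·0.290/0.0112 = 3.254×10^6 Pa.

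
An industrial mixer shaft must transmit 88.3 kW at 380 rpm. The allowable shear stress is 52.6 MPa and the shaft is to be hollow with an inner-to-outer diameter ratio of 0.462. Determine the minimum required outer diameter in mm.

ω = 2π·380/60 = 39.79 rad/s, so T = P/ω = 88.3×10³ / 39.79 = 2219 N·m.
For a hollow shaft with d_i/d_o = 0.462: τ_max = 16T/(π d_o³ (1−k⁴)), so d_o = [16T/(π τ_allow (1−k⁴))]^(1/3) = [16·2219/(π·5.26×10^7·0.9544)]^(1/3) = 0.06083 m.

60.8 mm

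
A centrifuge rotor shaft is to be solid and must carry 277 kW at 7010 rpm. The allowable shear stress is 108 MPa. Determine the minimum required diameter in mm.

26.1 mm

ω = 2π·7010/60 = 734.1 rad/s, so T = P/ω = 277×10³ / 734.1 = 377.3 N·m.
For a solid shaft τ_max = 16T/(πd³), so d = (16T/(π τ_allow))^(1/3) = (16·377.3/(π·1.08×10^8))^(1/3) = 0.02611 m.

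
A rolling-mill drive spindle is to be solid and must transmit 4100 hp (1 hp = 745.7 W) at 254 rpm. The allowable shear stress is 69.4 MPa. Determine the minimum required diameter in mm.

ω = 2π·254/60 = 26.60 rad/s, so T = P/ω = 4100×745.7 / 26.60 = 114900 N·m.
For a solid shaft τ_max = 16T/(πd³), so d = (16T/(π τ_allow))^(1/3) = (16·114900/(π·6.94×10^7))^(1/3) = 0.2036 m.

204 mm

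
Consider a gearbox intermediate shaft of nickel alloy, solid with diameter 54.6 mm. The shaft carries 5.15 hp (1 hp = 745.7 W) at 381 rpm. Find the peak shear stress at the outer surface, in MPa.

ω = 2π·381/60 = 39.90 rad/s, so T = P/ω = 5.15×745.7 / 39.90 = 96.25 N·m.
J = πd⁴/32 = π(0.0546)⁴/32 = 8.725×10^-7 m⁴.
τ_max = T·r/J = 96.25 × 0.0273 / 8.725×10^-7 = 3.012×10^6 Pa.

3.01 MPa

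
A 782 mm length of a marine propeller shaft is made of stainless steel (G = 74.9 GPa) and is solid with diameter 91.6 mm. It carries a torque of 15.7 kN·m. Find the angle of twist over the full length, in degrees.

J = πd⁴/32 = π(0.0916)⁴/32 = 6.912×10^-6 m⁴.
θ = T·L/(G·J) = 15700 × 0.782 / (74.9×10⁹ × 6.912×10^-6) = 0.02372 rad.

1.36°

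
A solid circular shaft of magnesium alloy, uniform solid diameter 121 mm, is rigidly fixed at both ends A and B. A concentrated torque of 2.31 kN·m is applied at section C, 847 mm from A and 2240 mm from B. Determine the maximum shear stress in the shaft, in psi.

With uniform GJ and both ends fixed, compatibility θ_AC = θ_CB gives T_A·a = T_B·b, together with T_A + T_B = T₀.
T_A = T₀·b/(a+b) = 2310·2240/3087 = 1676 N·m; T_B = 633.8 N·m.
τ in each portion: τ_AC = 4.82×10^6 Pa, τ_CB = 1.82×10^6 Pa; maximum is in AC.
τ_max = T_AC·r/J = 1676·0.0605/2.10×10^-5 = 4.819×10^6 Pa.

699 psi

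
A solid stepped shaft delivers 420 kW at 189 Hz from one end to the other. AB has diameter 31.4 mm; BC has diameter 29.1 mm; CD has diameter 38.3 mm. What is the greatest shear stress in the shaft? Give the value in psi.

10600 psi

ω = 2π·189 = 1188 rad/s, so T = P/ω = 420×10³ / 1188 = 353.7 N·m.
Under the same torque, τ_max = 16T/(πd³) is largest where d is smallest — segment BC (d = 29.1 mm).
τ_max = 16·353.7/(π·(0.0291)³) = 7.310×10^7 Pa.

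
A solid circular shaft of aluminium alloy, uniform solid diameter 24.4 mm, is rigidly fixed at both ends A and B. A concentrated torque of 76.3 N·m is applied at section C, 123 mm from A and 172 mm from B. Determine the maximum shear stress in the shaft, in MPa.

With uniform GJ and both ends fixed, compatibility θ_AC = θ_CB gives T_A·a = T_B·b, together with T_A + T_B = T₀.
T_A = T₀·b/(a+b) = 76.30·172/295.0 = 44.49 N·m; T_B = 31.81 N·m.
τ in each portion: τ_AC = 1.56×10^7 Pa, τ_CB = 1.12×10^7 Pa; maximum is in AC.
τ_max = T_AC·r/J = 44.49·0.0122/3.48×10^-8 = 1.560×10^7 Pa.

15.6 MPa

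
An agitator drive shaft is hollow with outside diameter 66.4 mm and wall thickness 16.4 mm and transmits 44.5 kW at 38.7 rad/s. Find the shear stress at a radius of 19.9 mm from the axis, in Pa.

1.28e7 Pa

ω = 38.7 rad/s, so T = P/ω = 44.5×10³ / 38.70 = 1150 N·m.
J = π(d_o⁴ − d_i⁴)/32 = π(0.0664⁴ − 0.0336⁴)/32 = 1.783×10^-6 m⁴.
Shear stress varies linearly with radius: τ = T·r/J = 1150 × 0.0199 / 1.783×10^-6 = 1.283×10^7 Pa.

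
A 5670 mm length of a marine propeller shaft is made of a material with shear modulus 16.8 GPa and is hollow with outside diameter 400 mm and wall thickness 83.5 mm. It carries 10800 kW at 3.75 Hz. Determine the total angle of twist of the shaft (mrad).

69.6 mrad

ω = 2π·3.75 = 23.56 rad/s, so T = P/ω = 10800×10³ / 23.56 = 458400 N·m.
J = π(d_o⁴ − d_i⁴)/32 = π(0.400⁴ − 0.233⁴)/32 = 2.224×10^-3 m⁴.
θ = T·L/(G·J) = 458400 × 5.67 / (16.8×10⁹ × 2.224×10^-3) = 0.06956 rad.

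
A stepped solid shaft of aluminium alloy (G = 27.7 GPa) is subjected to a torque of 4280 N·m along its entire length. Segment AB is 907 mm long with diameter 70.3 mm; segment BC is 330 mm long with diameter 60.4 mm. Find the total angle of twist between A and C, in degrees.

J_AB = π(0.0703)⁴/32 = 2.40×10^-6 m⁴; J_BC = π(0.0604)⁴/32 = 1.31×10^-6 m⁴.
θ = (T/G)·Σ L_i/J_i = (4280/27.7×10⁹)·(0.907/2.40×10^-6 + 0.330/1.31×10^-6) = 0.09747 rad.

5.58°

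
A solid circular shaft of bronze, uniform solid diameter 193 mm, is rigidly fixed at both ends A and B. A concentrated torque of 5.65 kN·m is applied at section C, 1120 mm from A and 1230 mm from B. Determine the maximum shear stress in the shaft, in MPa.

With uniform GJ and both ends fixed, compatibility θ_AC = θ_CB gives T_A·a = T_B·b, together with T_A + T_B = T₀.
T_A = T₀·b/(a+b) = 5650·1230/2350 = 2957 N·m; T_B = 2693 N·m.
τ in each portion: τ_AC = 2.09×10^6 Pa, τ_CB = 1.91×10^6 Pa; maximum is in AC.
τ_max = T_AC·r/J = 2957·0.0965/1.36×10^-4 = 2.095×10^6 Pa.

2.09 MPa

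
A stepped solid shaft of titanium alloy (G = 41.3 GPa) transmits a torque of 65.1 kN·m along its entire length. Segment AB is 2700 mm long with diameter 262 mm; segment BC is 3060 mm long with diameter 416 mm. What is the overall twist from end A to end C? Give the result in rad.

0.0108 rad

J_AB = π(0.262)⁴/32 = 4.63×10^-4 m⁴; J_BC = π(0.416)⁴/32 = 2.94×10^-3 m⁴.
θ = (T/G)·Σ L_i/J_i = (65100/41.3×10⁹)·(2.70/4.63×10^-4 + 3.06/2.94×10^-3) = 0.01084 rad.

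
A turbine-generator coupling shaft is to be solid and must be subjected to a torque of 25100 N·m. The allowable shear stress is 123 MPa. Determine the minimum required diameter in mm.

For a solid shaft τ_max = 16T/(πd³), so d = (16T/(π τ_allow))^(1/3) = (16·25100/(π·1.23×10^8))^(1/3) = 0.1013 m.

101 mm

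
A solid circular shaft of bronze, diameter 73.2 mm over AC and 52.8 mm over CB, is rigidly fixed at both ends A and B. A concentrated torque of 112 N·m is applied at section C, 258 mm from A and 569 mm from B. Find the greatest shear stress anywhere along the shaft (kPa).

1300 kPa

Compatibility: T_A·a/J_AC = T_B·b/J_CB with T_A + T_B = T₀.
J_AC = 2.82×10^-6 m⁴, J_CB = 7.63×10^-7 m⁴, so T_A = T₀·(J_AC/a)/((J_AC/a)+(J_CB/b)) = 99.76 N·m, T_B = 12.24 N·m.
τ in each portion: τ_AC = 1.30×10^6 Pa, τ_CB = 4.24×10^5 Pa; maximum is in AC.
τ_max = T_AC·r/J = 99.76·0.0366/2.82×10^-6 = 1.295×10^6 Pa.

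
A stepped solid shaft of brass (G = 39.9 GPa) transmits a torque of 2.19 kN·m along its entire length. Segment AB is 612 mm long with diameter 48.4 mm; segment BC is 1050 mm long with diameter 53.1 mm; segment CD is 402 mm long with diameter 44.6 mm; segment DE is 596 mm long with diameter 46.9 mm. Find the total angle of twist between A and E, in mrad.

J_AB = π(0.0484)⁴/32 = 5.39×10^-7 m⁴; J_BC = π(0.0531)⁴/32 = 7.81×10^-7 m⁴; J_CD = π(0.0446)⁴/32 = 3.88×10^-7 m⁴; J_DE = π(0.0469)⁴/32 = 4.75×10^-7 m⁴.
θ = (T/G)·Σ L_i/J_i = (2190/39.9×10⁹)·(0.612/5.39×10^-7 + 1.05/7.81×10^-7 + 0.402/3.88×10^-7 + 0.596/4.75×10^-7) = 0.2619 rad.

262 mrad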